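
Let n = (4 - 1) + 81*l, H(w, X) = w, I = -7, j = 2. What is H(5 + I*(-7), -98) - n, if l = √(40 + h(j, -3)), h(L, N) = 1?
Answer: 51 - 81*√41 ≈ -467.65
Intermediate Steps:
l = √41 (l = √(40 + 1) = √41 ≈ 6.4031)
n = 3 + 81*√41 (n = (4 - 1) + 81*√41 = 3 + 81*√41 ≈ 521.65)
H(5 + I*(-7), -98) - n = (5 - 7*(-7)) - (3 + 81*√41) = (5 + 49) + (-3 - 81*√41) = 54 + (-3 - 81*√41) = 51 - 81*√41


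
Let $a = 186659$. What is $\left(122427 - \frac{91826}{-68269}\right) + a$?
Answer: $\frac{21101083960}{68269} \approx 3.0909 \cdot 10^{5}$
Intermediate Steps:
$\left(122427 - \frac{91826}{-68269}\right) + a = \left(122427 - \frac{91826}{-68269}\right) + 186659 = \left(122427 - - \frac{91826}{68269}\right) + 186659 = \left(122427 + \frac{91826}{68269}\right) + 186659 = \frac{8358060689}{68269} + 186659 = \frac{21101083960}{68269}$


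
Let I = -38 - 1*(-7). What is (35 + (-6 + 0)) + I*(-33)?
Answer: 1052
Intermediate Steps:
I = -31 (I = -38 + 7 = -31)
(35 + (-6 + 0)) + I*(-33) = (35 + (-6 + 0)) - 31*(-33) = (35 - 6) + 1023 = 29 + 1023 = 1052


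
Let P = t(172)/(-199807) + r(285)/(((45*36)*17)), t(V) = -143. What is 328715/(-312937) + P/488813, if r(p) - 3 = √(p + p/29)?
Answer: -294724099532228316161/280577630115571251060 + √1102/26026359372 ≈ -1.0504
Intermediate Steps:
r(p) = 3 + √870*√p/29 (r(p) = 3 + √(p + p/29) = 3 + √(30*p/29) = 3 + √870*√p/29)
P = 1512547/1834228260 + √1102/53244 (P = -143/(-199807) + (3 + √870*√285/29)/(((45*36)*17)) = -143*(-1/199807) + (3 + 15*√1102/29)/((1620*17)) = 143/199807 + (3 + 15*√1102/29)/27540 = 143/199807 + (3 + 15*√1102/29)*(1/27540) = 143/199807 + (1/9180 + √1102/53244) = 1512547/1834228260 + √1102/53244 ≈ 0.0014481)
328715/(-312937) + P/488813 = 328715/(-312937) + (1512547/1834228260 + √1102/53244)/488813 = 328715*(-1/312937) + (1512547/1834228260 + √1102/53244)*(1/488813) = -328715/312937 + (1512547/896594618455380 + √1102/26026359372) = -294724099532228316161/280577630115571251060 + √1102/26026359372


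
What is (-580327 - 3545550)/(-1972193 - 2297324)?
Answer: 589411/609931 ≈ 0.96636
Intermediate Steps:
(-580327 - 3545550)/(-1972193 - 2297324) = -4125877/(-4269517) = -4125877*(-1/4269517) = 589411/609931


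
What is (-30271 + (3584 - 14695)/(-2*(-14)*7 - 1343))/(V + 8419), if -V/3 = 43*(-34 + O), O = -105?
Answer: -17354863/15111725 ≈ -1.1484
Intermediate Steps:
V = 17931 (V = -129*(-34 - 105) = -129*(-139) = -3*(-5977) = 17931)
(-30271 + (3584 - 14695)/(-2*(-14)*7 - 1343))/(V + 8419) = (-30271 + (3584 - 14695)/(-2*(-14)*7 - 1343))/(17931 + 8419) = (-30271 - 11111/(28*7 - 1343))/26350 = (-30271 - 11111/(196 - 1343))*(1/26350) = (-30271 - 11111/(-1147))*(1/26350) = (-30271 - 11111*(-1/1147))*(1/26350) = (-30271 + 11111/1147)*(1/26350) = -34709726/1147*1/26350 = -17354863/15111725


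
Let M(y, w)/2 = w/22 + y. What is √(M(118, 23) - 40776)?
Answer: I*√4905087/11 ≈ 201.34*I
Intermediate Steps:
M(y, w) = 2*y + w/11 (M(y, w) = 2*(w/22 + y) = 2*(y + w/22) = 2*y + w/11)
√(M(118, 23) - 40776) = √((2*118 + (1/11)*23) - 40776) = √((236 + 23/11) - 40776) = √(2619/11 - 40776) = √(-445917/11) = I*√4905087/11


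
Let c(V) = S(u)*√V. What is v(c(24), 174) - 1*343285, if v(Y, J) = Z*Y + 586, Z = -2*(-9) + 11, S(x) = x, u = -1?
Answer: -342699 - 58*√6 ≈ -3.4284e+5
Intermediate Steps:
Z = 29 (Z = 18 + 11 = 29)
c(V) = -√V
v(Y, J) = 586 + 29*Y (v(Y, J) = 29*Y + 586 = 586 + 29*Y)
v(c(24), 174) - 1*343285 = (586 + 29*(-√24)) - 1*343285 = (586 + 29*(-2*√6)) - 343285 = (586 - 58*√6) - 343285 = -342699 - 58*√6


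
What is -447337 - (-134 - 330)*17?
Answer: -439449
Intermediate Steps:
-447337 - (-134 - 330)*17 = -447337 - (-464)*17 = -447337 - 1*(-7888) = -447337 + 7888 = -439449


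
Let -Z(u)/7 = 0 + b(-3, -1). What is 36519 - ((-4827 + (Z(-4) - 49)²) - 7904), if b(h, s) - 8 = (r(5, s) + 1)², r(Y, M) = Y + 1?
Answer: -151454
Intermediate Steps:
r(Y, M) = 1 + Y
b(h, s) = 57 (b(h, s) = 8 + ((1 + 5) + 1)² = 8 + (6 + 1)² = 8 + 7² = 8 + 49 = 57)
Z(u) = -399 (Z(u) = -7*(0 + 57) = -7*57 = -399)
36519 - ((-4827 + (Z(-4) - 49)²) - 7904) = 36519 - ((-4827 + (-399 - 49)²) - 7904) = 36519 - ((-4827 + (-448)²) - 7904) = 36519 - ((-4827 + 200704) - 7904) = 36519 - (195877 - 7904) = 36519 - 1*187973 = 36519 - 187973 = -151454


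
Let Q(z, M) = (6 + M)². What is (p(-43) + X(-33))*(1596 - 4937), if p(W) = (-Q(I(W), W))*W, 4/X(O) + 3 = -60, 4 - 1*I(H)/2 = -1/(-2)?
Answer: -12390489397/63 ≈ -1.9667e+8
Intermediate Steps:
I(H) = 7 (I(H) = 8 - (-2)/(-2) = 8 - (-2)*(-1)/2 = 8 - 2*½ = 8 - 1 = 7)
X(O) = -4/63 (X(O) = 4/(-3 - 60) = 4/(-63) = 4*(-1/63) = -4/63)
p(W) = -W*(6 + W)² (p(W) = (-(6 + W)²)*W = -W*(6 + W)²)
(p(-43) + X(-33))*(1596 - 4937) = (-1*(-43)*(6 - 43)² - 4/63)*(1596 - 4937) = (-1*(-43)*(-37)² - 4/63)*(-3341) = (-1*(-43)*1369 - 4/63)*(-3341) = (58867 - 4/63)*(-3341) = (3708617/63)*(-3341) = -12390489397/63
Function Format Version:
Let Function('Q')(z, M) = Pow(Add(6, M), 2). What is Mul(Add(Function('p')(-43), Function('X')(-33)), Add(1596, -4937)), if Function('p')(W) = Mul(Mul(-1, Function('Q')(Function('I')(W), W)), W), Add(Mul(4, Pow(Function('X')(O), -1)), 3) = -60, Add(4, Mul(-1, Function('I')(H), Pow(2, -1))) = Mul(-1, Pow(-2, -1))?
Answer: Rational(-12390489397, 63) ≈ -1.9667e+8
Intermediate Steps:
Function('I')(H) = 7 (Function('I')(H) = Add(8, Mul(-2, Mul(-1, Pow(-2, -1)))) = Add(8, Mul(-2, Mul(-1, Rational(-1, 2)))) = Add(8, Mul(-2, Rational(1, 2))) = Add(8, -1) = 7)
Function('X')(O) = Rational(-4, 63) (Function('X')(O) = Mul(4, Pow(Add(-3, -60), -1)) = Mul(4, Pow(-63, -1)) = Mul(4, Rational(-1, 63)) = Rational(-4, 63))
Function('p')(W) = Mul(-1, W, Pow(Add(6, W), 2)) (Function('p')(W) = Mul(Mul(-1, Pow(Add(6, W), 2)), W) = Mul(-1, W, Pow(Add(6, W), 2)))
Mul(Add(Function('p')(-43), Function('X')(-33)), Add(1596, -4937)) = Mul(Add(Mul(-1, -43, Pow(Add(6, -43), 2)), Rational(-4, 63)), Add(1596, -4937)) = Mul(Add(Mul(-1, -43, Pow(-37, 2)), Rational(-4, 63)), -3341) = Mul(Add(Mul(-1, -43, 1369), Rational(-4, 63)), -3341) = Mul(Add(58867, Rational(-4, 63)), -3341) = Mul(Rational(3708617, 63), -3341) = Rational(-12390489397, 63)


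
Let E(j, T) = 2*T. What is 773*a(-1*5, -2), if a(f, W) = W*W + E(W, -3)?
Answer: -1546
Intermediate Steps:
a(f, W) = -6 + W² (a(f, W) = W*W + 2*(-3) = W² - 6 = -6 + W²)
773*a(-1*5, -2) = 773*(-6 + (-2)²) = 773*(-6 + 4) = 773*(-2) = -1546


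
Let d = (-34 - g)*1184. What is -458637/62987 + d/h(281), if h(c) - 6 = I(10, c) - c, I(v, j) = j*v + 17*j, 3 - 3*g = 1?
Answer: -1113539279/86355177 ≈ -12.895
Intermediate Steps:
g = ⅔ (g = 1 - ⅓*1 = 1 - ⅓ = ⅔ ≈ 0.66667)
I(v, j) = 17*j + j*v
d = -123136/3 (d = (-34 - 1*⅔)*1184 = (-34 - ⅔)*1184 = -104/3*1184 = -123136/3 ≈ -41045.)
h(c) = 6 + 26*c (h(c) = 6 + (c*(17 + 10) - c) = 6 + (c*27 - c) = 6 + (27*c - c) = 6 + 26*c)
-458637/62987 + d/h(281) = -458637/62987 - 123136/(3*(6 + 26*281)) = -458637*1/62987 - 123136/(3*(6 + 7306)) = -458637/62987 - 123136/3/7312 = -458637/62987 - 123136/3*1/7312 = -458637/62987 - 7696/1371 = -1113539279/86355177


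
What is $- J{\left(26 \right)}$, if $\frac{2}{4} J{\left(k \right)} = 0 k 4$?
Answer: $0$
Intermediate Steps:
$J{\left(k \right)} = 0$ ($J{\left(k \right)} = 2 \cdot 0 k 4 = 2 \cdot 0 \cdot 4 = 2 \cdot 0 = 0$)
$- J{\left(26 \right)} = \left(-1\right) 0 = 0$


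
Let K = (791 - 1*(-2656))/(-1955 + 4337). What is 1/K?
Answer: 794/1149 ≈ 0.69104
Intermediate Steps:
K = 1149/794 (K = (791 + 2656)/2382 = 3447*(1/2382) = 1149/794 ≈ 1.4471)
1/K = 1/(1149/794) = 794/1149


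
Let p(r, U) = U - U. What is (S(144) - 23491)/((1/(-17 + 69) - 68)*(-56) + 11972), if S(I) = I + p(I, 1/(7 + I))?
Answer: -303511/205126 ≈ -1.4796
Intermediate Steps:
p(r, U) = 0
S(I) = I (S(I) = I + 0 = I)
(S(144) - 23491)/((1/(-17 + 69) - 68)*(-56) + 11972) = (144 - 23491)/((1/(-17 + 69) - 68)*(-56) + 11972) = -23347/((1/52 - 68)*(-56) + 11972) = -23347/(-3535/52*(-56) + 11972) = -23347/(49490/13 + 11972) = -23347/205126/13 = -23347*13/205126 = -303511/205126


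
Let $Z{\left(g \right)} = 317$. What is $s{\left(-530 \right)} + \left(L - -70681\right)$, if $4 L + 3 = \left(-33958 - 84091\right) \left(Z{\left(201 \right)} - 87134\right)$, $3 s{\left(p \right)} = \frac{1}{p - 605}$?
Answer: $\frac{17448825038683}{6810} \approx 2.5622 \cdot 10^{9}$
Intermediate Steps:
$s{\left(p \right)} = \frac{1}{3 \left(-605 + p\right)}$ ($s{\left(p \right)} = \frac{1}{3 \left(p - 605\right)} = \frac{1}{3 \left(-605 + p\right)}$)
$L = \frac{5124330015}{2}$ ($L = - \frac{3}{4} + \frac{\left(-33958 - 84091\right) \left(317 - 87134\right)}{4} = - \frac{3}{4} + \frac{\left(-118049\right) \left(-86817\right)}{4} = - \frac{3}{4} + \frac{1}{4} \cdot 10248660033 = - \frac{3}{4} + \frac{10248660033}{4} = \frac{5124330015}{2} \approx 2.5622 \cdot 10^{9}$)
$s{\left(-530 \right)} + \left(L - -70681\right) = \frac{1}{3 \left(-605 - 530\right)} + \left(\frac{5124330015}{2} - -70681\right) = \frac{1}{3 \left(-1135\right)} + \left(\frac{5124330015}{2} + 70681\right) = \frac{1}{3} \left(- \frac{1}{1135}\right) + \frac{5124471377}{2} = - \frac{1}{3405} + \frac{5124471377}{2} = \frac{17448825038683}{6810}$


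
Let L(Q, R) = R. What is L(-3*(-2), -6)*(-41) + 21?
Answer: 267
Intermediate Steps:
L(-3*(-2), -6)*(-41) + 21 = -6*(-41) + 21 = 246 + 21 = 267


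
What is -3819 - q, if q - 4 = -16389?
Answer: 12566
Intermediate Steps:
q = -16385 (q = 4 - 16389 = -16385)
-3819 - q = -3819 - 1*(-16385) = -3819 + 16385 = 12566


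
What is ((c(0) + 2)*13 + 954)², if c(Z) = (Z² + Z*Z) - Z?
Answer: 960400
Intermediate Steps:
c(Z) = -Z + 2*Z² (c(Z) = (Z² + Z²) - Z = 2*Z² - Z = -Z + 2*Z²)
((c(0) + 2)*13 + 954)² = ((0*(-1 + 2*0) + 2)*13 + 954)² = ((0*(-1 + 0) + 2)*13 + 954)² = ((0*(-1) + 2)*13 + 954)² = ((0 + 2)*13 + 954)² = (2*13 + 954)² = (26 + 954)² = 980² = 960400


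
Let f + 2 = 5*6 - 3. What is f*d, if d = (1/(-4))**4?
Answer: 25/256 ≈ 0.097656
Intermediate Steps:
f = 25 (f = -2 + (5*6 - 3) = -2 + (30 - 3) = -2 + 27 = 25)
d = 1/256 (d = (-1/4)**4 = 1/256 ≈ 0.0039063)
f*d = 25*(1/256) = 25/256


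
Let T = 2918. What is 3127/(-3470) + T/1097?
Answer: 6695141/3806590 ≈ 1.7588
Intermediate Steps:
3127/(-3470) + T/1097 = 3127/(-3470) + 2918/1097 = 3127*(-1/3470) + 2918*(1/1097) = -3127/3470 + 2918/1097 = 6695141/3806590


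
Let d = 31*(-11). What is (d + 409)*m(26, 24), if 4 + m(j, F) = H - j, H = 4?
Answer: -1768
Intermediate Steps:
d = -341
m(j, F) = -j (m(j, F) = -4 + (4 - j) = -j)
(d + 409)*m(26, 24) = (-341 + 409)*(-1*26) = 68*(-26) = -1768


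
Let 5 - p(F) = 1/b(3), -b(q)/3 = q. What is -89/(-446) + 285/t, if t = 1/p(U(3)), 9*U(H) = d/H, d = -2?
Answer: 1949287/1338 ≈ 1456.9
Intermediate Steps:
b(q) = -3*q
U(H) = -2/(9*H) (U(H) = (-2/H)/9 = -2/(9*H))
p(F) = 46/9 (p(F) = 5 - 1/((-3*3)) = 5 - 1/(-9) = 5 - 1*(-⅑) = 5 + ⅑ = 46/9)
t = 9/46 (t = 1/(46/9) = 9/46 ≈ 0.19565)
-89/(-446) + 285/t = -89/(-446) + 285/(9/46) = -89*(-1/446) + 285*(46/9) = 89/446 + 4370/3 = 1949287/1338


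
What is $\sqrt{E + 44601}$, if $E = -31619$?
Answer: $\sqrt{12982} \approx 113.94$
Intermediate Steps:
$\sqrt{E + 44601} = \sqrt{-31619 + 44601} = \sqrt{12982}$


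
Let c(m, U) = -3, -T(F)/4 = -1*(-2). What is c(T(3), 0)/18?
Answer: -⅙ ≈ -0.16667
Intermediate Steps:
T(F) = -8 (T(F) = -(-4)*(-2) = -4*2 = -8)
c(T(3), 0)/18 = -3/18 = -3*1/18 = -⅙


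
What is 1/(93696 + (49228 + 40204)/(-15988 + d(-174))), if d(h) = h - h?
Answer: 571/53497222 ≈ 1.0673e-5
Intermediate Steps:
d(h) = 0
1/(93696 + (49228 + 40204)/(-15988 + d(-174))) = 1/(93696 + (49228 + 40204)/(-15988 + 0)) = 1/(93696 + 89432/(-15988)) = 1/(93696 + 89432*(-1/15988)) = 1/(93696 - 3194/571) = 1/(53497222/571) = 571/53497222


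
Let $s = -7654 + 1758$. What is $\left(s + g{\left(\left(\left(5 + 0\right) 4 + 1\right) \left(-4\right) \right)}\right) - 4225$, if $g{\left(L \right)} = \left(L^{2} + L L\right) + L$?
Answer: $3907$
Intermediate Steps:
$g{\left(L \right)} = L + 2 L^{2}$ ($g{\left(L \right)} = \left(L^{2} + L^{2}\right) + L = 2 L^{2} + L = L + 2 L^{2}$)
$s = -5896$
$\left(s + g{\left(\left(\left(5 + 0\right) 4 + 1\right) \left(-4\right) \right)}\right) - 4225 = \left(-5896 + \left(\left(5 + 0\right) 4 + 1\right) \left(-4\right) \left(1 + 2 \left(\left(5 + 0\right) 4 + 1\right) \left(-4\right)\right)\right) - 4225 = \left(-5896 + \left(5 \cdot 4 + 1\right) \left(-4\right) \left(1 + 2 \left(5 \cdot 4 + 1\right) \left(-4\right)\right)\right) - 4225 = \left(-5896 + \left(20 + 1\right) \left(-4\right) \left(1 + 2 \left(20 + 1\right) \left(-4\right)\right)\right) - 4225 = \left(-5896 + 21 \left(-4\right) \left(1 + 2 \cdot 21 \left(-4\right)\right)\right) - 4225 = \left(-5896 - 84 \left(1 + 2 \left(-84\right)\right)\right) - 4225 = \left(-5896 - 84 \left(1 - 168\right)\right) - 4225 = \left(-5896 - -14028\right) - 4225 = \left(-5896 + 14028\right) - 4225 = 8132 - 4225 = 3907$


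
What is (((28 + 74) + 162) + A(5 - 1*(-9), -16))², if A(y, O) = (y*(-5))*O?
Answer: 1915456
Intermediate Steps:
A(y, O) = -5*O*y (A(y, O) = (-5*y)*O = -5*O*y)
(((28 + 74) + 162) + A(5 - 1*(-9), -16))² = (((28 + 74) + 162) - 5*(-16)*(5 - 1*(-9)))² = ((102 + 162) - 5*(-16)*(5 + 9))² = (264 - 5*(-16)*14)² = (264 + 1120)² = 1384² = 1915456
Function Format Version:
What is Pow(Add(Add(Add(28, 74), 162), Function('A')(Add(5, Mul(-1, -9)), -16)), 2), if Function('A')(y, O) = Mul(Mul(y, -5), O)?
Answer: 1915456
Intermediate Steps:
Function('A')(y, O) = Mul(-5, O, y) (Function('A')(y, O) = Mul(Mul(-5, y), O) = Mul(-5, O, y))
Pow(Add(Add(Add(28, 74), 162), Function('A')(Add(5, Mul(-1, -9)), -16)), 2) = Pow(Add(Add(Add(28, 74), 162), Mul(-5, -16, Add(5, Mul(-1, -9)))), 2) = Pow(Add(Add(102, 162), Mul(-5, -16, Add(5, 9))), 2) = Pow(Add(264, Mul(-5, -16, 14)), 2) = Pow(Add(264, 1120), 2) = Pow(1384, 2) = 1915456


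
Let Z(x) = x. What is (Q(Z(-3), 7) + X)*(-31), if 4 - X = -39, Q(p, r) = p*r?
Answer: -682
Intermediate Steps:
X = 43 (X = 4 - 1*(-39) = 4 + 39 = 43)
(Q(Z(-3), 7) + X)*(-31) = (-3*7 + 43)*(-31) = (-21 + 43)*(-31) = 22*(-31) = -682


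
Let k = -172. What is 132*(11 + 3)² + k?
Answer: 25700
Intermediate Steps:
132*(11 + 3)² + k = 132*(11 + 3)² - 172 = 132*14² - 172 = 132*196 - 172 = 25872 - 172 = 25700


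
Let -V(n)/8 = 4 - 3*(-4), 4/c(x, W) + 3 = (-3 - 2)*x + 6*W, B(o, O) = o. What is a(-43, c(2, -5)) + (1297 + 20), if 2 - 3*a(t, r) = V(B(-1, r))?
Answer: 4081/3 ≈ 1360.3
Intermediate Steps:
c(x, W) = 4/(-3 - 5*x + 6*W) (c(x, W) = 4/(-3 + ((-3 - 2)*x + 6*W)) = 4/(-3 + (-5*x + 6*W)) = 4/(-3 - 5*x + 6*W))
V(n) = -128 (V(n) = -8*(4 - 3*(-4)) = -8*(4 + 12) = -8*16 = -128)
a(t, r) = 130/3 (a(t, r) = ⅔ - ⅓*(-128) = ⅔ + 128/3 = 130/3)
a(-43, c(2, -5)) + (1297 + 20) = 130/3 + (1297 + 20) = 130/3 + 1317 = 4081/3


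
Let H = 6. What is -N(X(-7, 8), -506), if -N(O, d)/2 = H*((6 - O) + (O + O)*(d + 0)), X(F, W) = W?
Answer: -97176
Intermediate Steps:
N(O, d) = -72 + 12*O - 24*O*d (N(O, d) = -12*((6 - O) + (O + O)*(d + 0)) = -12*((6 - O) + (2*O)*d) = -12*((6 - O) + 2*O*d) = -12*(6 - O + 2*O*d) = -2*(36 - 6*O + 12*O*d) = -72 + 12*O - 24*O*d)
-N(X(-7, 8), -506) = -(-72 + 12*8 - 24*8*(-506)) = -(-72 + 96 + 97152) = -1*97176 = -97176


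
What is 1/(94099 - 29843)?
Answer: 1/64256 ≈ 1.5563e-5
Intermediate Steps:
1/(94099 - 29843) = 1/64256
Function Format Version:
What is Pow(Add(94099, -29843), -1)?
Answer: Rational(1, 64256) ≈ 1.5563e-5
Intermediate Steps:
Pow(Add(94099, -29843), -1) = Pow(64256, -1) = Rational(1, 64256)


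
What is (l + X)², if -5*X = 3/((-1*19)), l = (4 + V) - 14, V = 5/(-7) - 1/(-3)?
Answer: 426298609/3980025 ≈ 107.11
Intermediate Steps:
V = -8/21 (V = 5*(-⅐) - 1*(-⅓) = -5/7 + ⅓ = -8/21 ≈ -0.38095)
l = -218/21 (l = (4 - 8/21) - 14 = 76/21 - 14 = -218/21 ≈ -10.381)
X = 3/95 (X = -3/(5*((-1*19))) = -3/(5*(-19)) = -3*(-1)/(5*19) = -⅕*(-3/19) = 3/95 ≈ 0.031579)
(l + X)² = (-218/21 + 3/95)² = (-20647/1995)² = 426298609/3980025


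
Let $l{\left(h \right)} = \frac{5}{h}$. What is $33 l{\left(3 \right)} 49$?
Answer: $2695$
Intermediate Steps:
$33 l{\left(3 \right)} 49 = 33 \cdot \frac{5}{3} \cdot 49 = 55 \cdot 49 = 2695$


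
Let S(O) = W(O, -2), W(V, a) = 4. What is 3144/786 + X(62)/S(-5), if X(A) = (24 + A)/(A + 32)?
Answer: 795/188 ≈ 4.2287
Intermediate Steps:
S(O) = 4
X(A) = (24 + A)/(32 + A)
3144/786 + X(62)/S(-5) = 3144/786 + ((24 + 62)/(32 + 62))/4 = 3144*(1/786) + (86/94)*(1/4) = 4 + ((1/94)*86)*(1/4) = 4 + (43/47)*(1/4) = 4 + 43/188 = 795/188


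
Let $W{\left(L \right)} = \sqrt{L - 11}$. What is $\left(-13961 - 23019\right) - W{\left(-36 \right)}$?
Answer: $-36980 - i \sqrt{47} \approx -36980.0 - 6.8557 i$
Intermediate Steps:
$W{\left(L \right)} = \sqrt{-11 + L}$
$\left(-13961 - 23019\right) - W{\left(-36 \right)} = \left(-13961 - 23019\right) - \sqrt{-11 - 36} = \left(-13961 - 23019\right) - \sqrt{-47} = -36980 - i \sqrt{47}$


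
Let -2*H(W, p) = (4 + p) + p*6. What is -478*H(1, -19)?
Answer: -30831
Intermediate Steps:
H(W, p) = -2 - 7*p/2 (H(W, p) = -((4 + p) + p*6)/2 = -((4 + p) + 6*p)/2 = -(4 + 7*p)/2 = -2 - 7*p/2)
-478*H(1, -19) = -478*(-2 - 7/2*(-19)) = -478*(-2 + 133/2) = -478*129/2 = -30831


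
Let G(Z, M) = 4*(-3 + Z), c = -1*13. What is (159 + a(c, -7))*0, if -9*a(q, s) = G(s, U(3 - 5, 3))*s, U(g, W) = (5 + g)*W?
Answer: 0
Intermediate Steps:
U(g, W) = W*(5 + g)
c = -13
G(Z, M) = -12 + 4*Z
a(q, s) = -s*(-12 + 4*s)/9 (a(q, s) = -(-12 + 4*s)*s/9 = -s*(-12 + 4*s)/9)
(159 + a(c, -7))*0 = (159 + (4/9)*(-7)*(3 - 1*(-7)))*0 = (159 + (4/9)*(-7)*(3 + 7))*0 = (159 + (4/9)*(-7)*10)*0 = (159 - 280/9)*0 = (1151/9)*0 = 0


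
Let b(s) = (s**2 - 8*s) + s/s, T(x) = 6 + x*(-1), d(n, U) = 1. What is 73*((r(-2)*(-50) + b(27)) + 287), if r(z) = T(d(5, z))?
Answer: 40223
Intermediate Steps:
T(x) = 6 - x
r(z) = 5 (r(z) = 6 - 1*1 = 6 - 1 = 5)
b(s) = 1 + s**2 - 8*s (b(s) = (s**2 - 8*s) + 1 = 1 + s**2 - 8*s)
73*((r(-2)*(-50) + b(27)) + 287) = 73*((5*(-50) + (1 + 27**2 - 8*27)) + 287) = 73*((-250 + (1 + 729 - 216)) + 287) = 73*((-250 + 514) + 287) = 73*(264 + 287) = 73*551 = 40223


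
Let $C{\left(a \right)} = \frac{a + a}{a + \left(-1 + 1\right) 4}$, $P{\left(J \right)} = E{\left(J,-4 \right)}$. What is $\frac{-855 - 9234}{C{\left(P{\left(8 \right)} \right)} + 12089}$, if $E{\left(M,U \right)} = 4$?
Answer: $- \frac{10089}{12091} \approx -0.83442$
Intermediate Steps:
$P{\left(J \right)} = 4$
$C{\left(a \right)} = 2$ ($C{\left(a \right)} = \frac{2 a}{a + 0 \cdot 4} = \frac{2 a}{a + 0} = \frac{2 a}{a} = 2$)
$\frac{-855 - 9234}{C{\left(P{\left(8 \right)} \right)} + 12089} = \frac{-855 - 9234}{2 + 12089} = - \frac{10089}{12091}$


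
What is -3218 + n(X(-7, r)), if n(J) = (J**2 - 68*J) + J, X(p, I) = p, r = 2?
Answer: -2700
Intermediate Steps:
n(J) = J**2 - 67*J
-3218 + n(X(-7, r)) = -3218 - 7*(-67 - 7) = -3218 - 7*(-74) = -3218 + 518 = -2700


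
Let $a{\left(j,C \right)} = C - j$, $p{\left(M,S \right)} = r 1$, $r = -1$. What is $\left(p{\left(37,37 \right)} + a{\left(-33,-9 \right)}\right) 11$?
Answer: $253$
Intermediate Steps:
$p{\left(M,S \right)} = -1$ ($p{\left(M,S \right)} = \left(-1\right) 1 = -1$)
$\left(p{\left(37,37 \right)} + a{\left(-33,-9 \right)}\right) 11 = \left(-1 - -24\right) 11 = \left(-1 + \left(-9 + 33\right)\right) 11 = \left(-1 + 24\right) 11 = 23 \cdot 11 = 253$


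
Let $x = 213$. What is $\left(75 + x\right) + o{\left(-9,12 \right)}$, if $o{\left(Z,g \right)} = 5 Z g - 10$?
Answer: $-262$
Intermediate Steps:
$o{\left(Z,g \right)} = -10 + 5 Z g$ ($o{\left(Z,g \right)} = 5 Z g - 10 = -10 + 5 Z g$)
$\left(75 + x\right) + o{\left(-9,12 \right)} = \left(75 + 213\right) + \left(-10 + 5 \left(-9\right) 12\right) = 288 - 550 = -262$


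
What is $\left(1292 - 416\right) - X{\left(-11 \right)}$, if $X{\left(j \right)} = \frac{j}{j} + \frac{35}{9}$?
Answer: $\frac{7840}{9} \approx 871.11$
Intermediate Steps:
$X{\left(j \right)} = \frac{44}{9}$ ($X{\left(j \right)} = 1 + 35 \cdot \frac{1}{9} = 1 + \frac{35}{9} = \frac{44}{9}$)
$\left(1292 - 416\right) - X{\left(-11 \right)} = \left(1292 - 416\right) - \frac{44}{9} = 876 - \frac{44}{9} = \frac{7840}{9}$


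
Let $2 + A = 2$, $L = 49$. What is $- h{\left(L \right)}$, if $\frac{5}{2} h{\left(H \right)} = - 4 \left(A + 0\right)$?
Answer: $0$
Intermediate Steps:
$A = 0$ ($A = -2 + 2 = 0$)
$h{\left(H \right)} = 0$ ($h{\left(H \right)} = \frac{2 \left(- 4 \left(0 + 0\right)\right)}{5} = \frac{2 \left(\left(-4\right) 0\right)}{5} = \frac{2}{5} \cdot 0 = 0$)
$- h{\left(L \right)} = \left(-1\right) 0 = 0$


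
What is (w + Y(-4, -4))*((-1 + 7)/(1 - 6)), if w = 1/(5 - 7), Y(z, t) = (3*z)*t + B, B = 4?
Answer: -309/5 ≈ -61.800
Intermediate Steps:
Y(z, t) = 4 + 3*t*z (Y(z, t) = (3*z)*t + 4 = 3*t*z + 4 = 4 + 3*t*z)
w = -½ (w = 1/(-2) = -½ ≈ -0.50000)
(w + Y(-4, -4))*((-1 + 7)/(1 - 6)) = (-½ + (4 + 3*(-4)*(-4)))*((-1 + 7)/(1 - 6)) = (-½ + (4 + 48))*(6/(-5)) = (-½ + 52)*(6*(-⅕)) = (103/2)*(-6/5) = -309/5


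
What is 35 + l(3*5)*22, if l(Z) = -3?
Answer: -31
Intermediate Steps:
35 + l(3*5)*22 = 35 - 3*22 = 35 - 66 = -31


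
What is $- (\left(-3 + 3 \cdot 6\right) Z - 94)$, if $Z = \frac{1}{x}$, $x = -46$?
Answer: $\frac{4339}{46} \approx 94.326$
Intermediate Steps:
$Z = - \frac{1}{46}$ ($Z = \frac{1}{-46} = - \frac{1}{46} \approx -0.021739$)
$- (\left(-3 + 3 \cdot 6\right) Z - 94) = - (\left(-3 + 3 \cdot 6\right) \left(- \frac{1}{46}\right) - 94) = - (\left(-3 + 18\right) \left(- \frac{1}{46}\right) - 94) = - (15 \left(- \frac{1}{46}\right) - 94) = - (- \frac{15}{46} - 94) = \left(-1\right) \left(- \frac{4339}{46}\right) = \frac{4339}{46}$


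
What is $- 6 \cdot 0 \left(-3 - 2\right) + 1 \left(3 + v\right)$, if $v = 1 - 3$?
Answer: $1$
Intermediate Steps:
$v = -2$
$- 6 \cdot 0 \left(-3 - 2\right) + 1 \left(3 + v\right) = - 6 \cdot 0 \left(-3 - 2\right) + 1 \left(3 - 2\right) = - 6 \cdot 0 \left(-5\right) + 1 \cdot 1 = \left(-6\right) 0 + 1 = 0 + 1 = 1$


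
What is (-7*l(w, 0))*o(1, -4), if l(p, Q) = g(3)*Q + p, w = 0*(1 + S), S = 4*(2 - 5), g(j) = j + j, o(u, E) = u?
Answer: 0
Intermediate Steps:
g(j) = 2*j
S = -12 (S = 4*(-3) = -12)
w = 0 (w = 0*(1 - 12) = 0*(-11) = 0)
l(p, Q) = p + 6*Q (l(p, Q) = (2*3)*Q + p = 6*Q + p = p + 6*Q)
(-7*l(w, 0))*o(1, -4) = -7*(0 + 6*0)*1 = -7*(0 + 0)*1 = -7*0*1 = 0*1 = 0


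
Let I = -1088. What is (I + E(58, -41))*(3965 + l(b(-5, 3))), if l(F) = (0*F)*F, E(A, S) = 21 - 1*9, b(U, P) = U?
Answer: -4266340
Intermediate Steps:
E(A, S) = 12 (E(A, S) = 21 - 9 = 12)
l(F) = 0 (l(F) = 0*F = 0)
(I + E(58, -41))*(3965 + l(b(-5, 3))) = (-1088 + 12)*(3965 + 0) = -1076*3965 = -4266340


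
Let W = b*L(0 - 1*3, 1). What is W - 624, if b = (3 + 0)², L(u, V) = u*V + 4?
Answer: -615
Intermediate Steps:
L(u, V) = 4 + V*u (L(u, V) = V*u + 4 = 4 + V*u)
b = 9 (b = 3² = 9)
W = 9 (W = 9*(4 + 1*(0 - 1*3)) = 9*(4 + 1*(0 - 3)) = 9*(4 + 1*(-3)) = 9*(4 - 3) = 9*1 = 9)
W - 624 = 9 - 624 = -615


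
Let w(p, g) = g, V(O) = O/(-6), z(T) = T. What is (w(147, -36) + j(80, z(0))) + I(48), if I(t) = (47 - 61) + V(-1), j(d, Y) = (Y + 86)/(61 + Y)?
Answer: -17723/366 ≈ -48.424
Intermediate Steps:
V(O) = -O/6 (V(O) = O*(-⅙) = -O/6)
j(d, Y) = (86 + Y)/(61 + Y)
I(t) = -83/6 (I(t) = (47 - 61) - ⅙*(-1) = -14 + ⅙ = -83/6)
(w(147, -36) + j(80, z(0))) + I(48) = (-36 + (86 + 0)/(61 + 0)) - 83/6 = (-36 + 86/61) - 83/6 = -2110/61 - 83/6 = -17723/366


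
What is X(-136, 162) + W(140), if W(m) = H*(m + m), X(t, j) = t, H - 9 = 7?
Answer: 4344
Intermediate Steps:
H = 16 (H = 9 + 7 = 16)
W(m) = 32*m (W(m) = 16*(m + m) = 16*(2*m) = 32*m)
X(-136, 162) + W(140) = -136 + 32*140 = -136 + 4480 = 4344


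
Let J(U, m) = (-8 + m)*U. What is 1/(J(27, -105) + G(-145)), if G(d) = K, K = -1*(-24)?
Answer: -1/3027 ≈ -0.00033036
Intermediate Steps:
J(U, m) = U*(-8 + m)
K = 24
G(d) = 24
1/(J(27, -105) + G(-145)) = 1/(27*(-8 - 105) + 24) = 1/(27*(-113) + 24) = 1/(-3051 + 24) = 1/(-3027) = -1/3027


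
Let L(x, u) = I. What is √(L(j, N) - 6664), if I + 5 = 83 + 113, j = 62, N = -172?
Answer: I*√6473 ≈ 80.455*I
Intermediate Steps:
I = 191 (I = -5 + (83 + 113) = -5 + 196 = 191)
L(x, u) = 191
√(L(j, N) - 6664) = √(191 - 6664) = √(-6473) = I*√6473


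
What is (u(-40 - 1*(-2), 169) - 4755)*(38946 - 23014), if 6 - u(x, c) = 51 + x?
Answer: -75868184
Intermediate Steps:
u(x, c) = -45 - x (u(x, c) = 6 - (51 + x) = 6 + (-51 - x) = -45 - x)
(u(-40 - 1*(-2), 169) - 4755)*(38946 - 23014) = ((-45 - (-40 - 1*(-2))) - 4755)*(38946 - 23014) = ((-45 - (-40 + 2)) - 4755)*15932 = ((-45 - 1*(-38)) - 4755)*15932 = ((-45 + 38) - 4755)*15932 = (-7 - 4755)*15932 = -4762*15932 = -75868184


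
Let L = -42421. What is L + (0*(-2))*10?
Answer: -42421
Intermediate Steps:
L + (0*(-2))*10 = -42421 + (0*(-2))*10 = -42421 + 0*10 = -42421 + 0 = -42421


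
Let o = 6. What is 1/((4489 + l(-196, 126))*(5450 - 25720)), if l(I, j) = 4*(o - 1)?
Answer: -1/91397430 ≈ -1.0941e-8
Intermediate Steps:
l(I, j) = 20 (l(I, j) = 4*(6 - 1) = 4*5 = 20)
1/((4489 + l(-196, 126))*(5450 - 25720)) = 1/((4489 + 20)*(5450 - 25720)) = 1/(4509*(-20270)) = 1/(-91397430) = -1/91397430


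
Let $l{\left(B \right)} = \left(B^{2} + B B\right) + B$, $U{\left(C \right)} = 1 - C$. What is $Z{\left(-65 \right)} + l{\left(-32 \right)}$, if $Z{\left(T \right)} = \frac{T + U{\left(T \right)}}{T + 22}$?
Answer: $\frac{86687}{43} \approx 2016.0$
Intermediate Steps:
$l{\left(B \right)} = B + 2 B^{2}$ ($l{\left(B \right)} = \left(B^{2} + B^{2}\right) + B = 2 B^{2} + B = B + 2 B^{2}$)
$Z{\left(T \right)} = \frac{1}{22 + T}$ ($Z{\left(T \right)} = \frac{T - \left(-1 + T\right)}{T + 22} = 1 \frac{1}{22 + T} = \frac{1}{22 + T}$)
$Z{\left(-65 \right)} + l{\left(-32 \right)} = \frac{1}{22 - 65} - 32 \left(1 + 2 \left(-32\right)\right) = \frac{1}{-43} - 32 \left(1 - 64\right) = - \frac{1}{43} - -2016 = - \frac{1}{43} + 2016 = \frac{86687}{43}$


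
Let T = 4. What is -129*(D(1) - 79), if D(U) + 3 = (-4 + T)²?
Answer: 10578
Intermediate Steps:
D(U) = -3 (D(U) = -3 + (-4 + 4)² = -3 + 0² = -3 + 0 = -3)
-129*(D(1) - 79) = -129*(-3 - 79) = -129*(-82) = 10578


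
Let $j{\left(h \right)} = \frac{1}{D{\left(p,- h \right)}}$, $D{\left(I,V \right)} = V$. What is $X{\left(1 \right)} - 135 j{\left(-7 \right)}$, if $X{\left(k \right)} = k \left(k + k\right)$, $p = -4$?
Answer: $- \frac{121}{7} \approx -17.286$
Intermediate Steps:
$X{\left(k \right)} = 2 k^{2}$ ($X{\left(k \right)} = k 2 k = 2 k^{2}$)
$j{\left(h \right)} = - \frac{1}{h}$ ($j{\left(h \right)} = \frac{1}{\left(-1\right) h} = - \frac{1}{h}$)
$X{\left(1 \right)} - 135 j{\left(-7 \right)} = 2 \cdot 1^{2} - 135 \left(- \frac{1}{-7}\right) = 2 \cdot 1 - 135 \left(\left(-1\right) \left(- \frac{1}{7}\right)\right) = 2 - \frac{135}{7} = - \frac{121}{7}$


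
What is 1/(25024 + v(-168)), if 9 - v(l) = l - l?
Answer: 1/25033 ≈ 3.9947e-5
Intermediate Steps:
v(l) = 9 (v(l) = 9 - (l - l) = 9 - 1*0 = 9 + 0 = 9)
1/(25024 + v(-168)) = 1/(25024 + 9) = 1/25033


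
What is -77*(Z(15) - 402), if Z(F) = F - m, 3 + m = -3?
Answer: 29337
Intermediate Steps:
m = -6 (m = -3 - 3 = -6)
Z(F) = 6 + F (Z(F) = F - 1*(-6) = F + 6 = 6 + F)
-77*(Z(15) - 402) = -77*((6 + 15) - 402) = -77*(21 - 402) = -77*(-381) = 29337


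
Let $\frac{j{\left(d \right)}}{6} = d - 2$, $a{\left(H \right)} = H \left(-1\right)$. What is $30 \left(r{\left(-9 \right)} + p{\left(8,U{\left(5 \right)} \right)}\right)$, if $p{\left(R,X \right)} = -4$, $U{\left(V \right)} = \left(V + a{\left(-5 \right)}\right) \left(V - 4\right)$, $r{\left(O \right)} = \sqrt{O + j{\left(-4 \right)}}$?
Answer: $-120 + 90 i \sqrt{5} \approx -120.0 + 201.25 i$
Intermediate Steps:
$a{\left(H \right)} = - H$
$j{\left(d \right)} = -12 + 6 d$ ($j{\left(d \right)} = 6 \left(d - 2\right) = 6 \left(-2 + d\right) = -12 + 6 d$)
$r{\left(O \right)} = \sqrt{-36 + O}$ ($r{\left(O \right)} = \sqrt{O + \left(-12 + 6 \left(-4\right)\right)} = \sqrt{O - 36} = \sqrt{-36 + O}$)
$U{\left(V \right)} = \left(-4 + V\right) \left(5 + V\right)$ ($U{\left(V \right)} = \left(V - -5\right) \left(V - 4\right) = \left(V + 5\right) \left(-4 + V\right) = \left(5 + V\right) \left(-4 + V\right) = \left(-4 + V\right) \left(5 + V\right)$)
$30 \left(r{\left(-9 \right)} + p{\left(8,U{\left(5 \right)} \right)}\right) = 30 \left(\sqrt{-36 - 9} - 4\right) = 30 \left(\sqrt{-45} - 4\right) = 30 \left(3 i \sqrt{5} - 4\right) = 30 \left(-4 + 3 i \sqrt{5}\right) = -120 + 90 i \sqrt{5}$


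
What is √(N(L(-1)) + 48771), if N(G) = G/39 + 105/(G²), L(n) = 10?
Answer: √7418267805/390 ≈ 220.84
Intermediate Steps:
N(G) = 105/G² + G/39 (N(G) = G*(1/39) + 105/G² = G/39 + 105/G² = 105/G² + G/39)
√(N(L(-1)) + 48771) = √((105/10² + (1/39)*10) + 48771) = √((105*(1/100) + 10/39) + 48771) = √((21/20 + 10/39) + 48771) = √(1019/780 + 48771) = √(38042399/780) = √7418267805/390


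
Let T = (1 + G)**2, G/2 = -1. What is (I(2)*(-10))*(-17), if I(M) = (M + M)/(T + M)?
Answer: 680/3 ≈ 226.67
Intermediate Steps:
G = -2 (G = 2*(-1) = -2)
T = 1 (T = (1 - 2)**2 = (-1)**2 = 1)
I(M) = 2*M/(1 + M) (I(M) = (M + M)/(1 + M) = (2*M)/(1 + M) = 2*M/(1 + M))
(I(2)*(-10))*(-17) = ((2*2/(1 + 2))*(-10))*(-17) = ((2*2/3)*(-10))*(-17) = ((2*2*(1/3))*(-10))*(-17) = ((4/3)*(-10))*(-17) = -40/3*(-17) = 680/3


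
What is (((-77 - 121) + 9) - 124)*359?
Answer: -112367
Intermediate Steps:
(((-77 - 121) + 9) - 124)*359 = ((-198 + 9) - 124)*359 = (-189 - 124)*359 = -313*359 = -112367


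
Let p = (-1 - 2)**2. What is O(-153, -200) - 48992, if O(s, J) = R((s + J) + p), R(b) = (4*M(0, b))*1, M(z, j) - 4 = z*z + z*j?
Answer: -48976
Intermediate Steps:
M(z, j) = 4 + z**2 + j*z (M(z, j) = 4 + (z*z + z*j) = 4 + (z**2 + j*z) = 4 + z**2 + j*z)
p = 9 (p = (-3)**2 = 9)
R(b) = 16 (R(b) = (4*(4 + 0**2 + b*0))*1 = (4*(4 + 0 + 0))*1 = (4*4)*1 = 16*1 = 16)
O(s, J) = 16
O(-153, -200) - 48992 = 16 - 48992 = -48976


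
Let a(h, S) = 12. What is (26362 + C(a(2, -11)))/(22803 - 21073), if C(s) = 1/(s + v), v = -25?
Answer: 68541/4498 ≈ 15.238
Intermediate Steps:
C(s) = 1/(-25 + s) (C(s) = 1/(s - 25) = 1/(-25 + s))
(26362 + C(a(2, -11)))/(22803 - 21073) = (26362 + 1/(-25 + 12))/(22803 - 21073) = (26362 + 1/(-13))/1730 = (26362 - 1/13)*(1/1730) = (342705/13)*(1/1730) = 68541/4498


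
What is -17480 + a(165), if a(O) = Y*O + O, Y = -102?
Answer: -34145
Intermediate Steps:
a(O) = -101*O (a(O) = -102*O + O = -101*O)
-17480 + a(165) = -17480 - 101*165 = -17480 - 16665 = -34145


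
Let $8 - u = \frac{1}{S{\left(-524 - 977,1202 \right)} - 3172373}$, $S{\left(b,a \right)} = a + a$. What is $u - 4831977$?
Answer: $- \frac{15317191938960}{3169969} \approx -4.832 \cdot 10^{6}$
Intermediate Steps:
$S{\left(b,a \right)} = 2 a$
$u = \frac{25359753}{3169969}$ ($u = 8 - \frac{1}{2 \cdot 1202 - 3172373} = 8 - \frac{1}{2404 - 3172373} = 8 - \frac{1}{-3169969} = 8 - - \frac{1}{3169969} = 8 + \frac{1}{3169969} = \frac{25359753}{3169969} \approx 8.0$)
$u - 4831977 = \frac{25359753}{3169969} - 4831977 = - \frac{15317191938960}{3169969}$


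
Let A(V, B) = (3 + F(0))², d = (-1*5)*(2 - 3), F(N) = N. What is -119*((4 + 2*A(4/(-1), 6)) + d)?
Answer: -3213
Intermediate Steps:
d = 5 (d = -5*(-1) = 5)
A(V, B) = 9 (A(V, B) = (3 + 0)² = 3² = 9)
-119*((4 + 2*A(4/(-1), 6)) + d) = -119*((4 + 2*9) + 5) = -119*((4 + 18) + 5) = -119*(22 + 5) = -119*27 = -3213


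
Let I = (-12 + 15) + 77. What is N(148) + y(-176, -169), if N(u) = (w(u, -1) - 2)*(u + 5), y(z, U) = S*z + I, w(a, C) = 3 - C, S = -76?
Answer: 13762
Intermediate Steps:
I = 80 (I = 3 + 77 = 80)
y(z, U) = 80 - 76*z (y(z, U) = -76*z + 80 = 80 - 76*z)
N(u) = 10 + 2*u (N(u) = ((3 - 1*(-1)) - 2)*(u + 5) = ((3 + 1) - 2)*(5 + u) = (4 - 2)*(5 + u) = 2*(5 + u) = 10 + 2*u)
N(148) + y(-176, -169) = (10 + 2*148) + (80 - 76*(-176)) = (10 + 296) + (80 + 13376) = 306 + 13456 = 13762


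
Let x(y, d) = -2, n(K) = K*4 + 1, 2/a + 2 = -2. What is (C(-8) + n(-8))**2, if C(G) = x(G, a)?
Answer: 1089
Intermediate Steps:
a = -1/2 (a = 2/(-2 - 2) = 2/(-4) = 2*(-1/4) = -1/2 ≈ -0.50000)
n(K) = 1 + 4*K (n(K) = 4*K + 1 = 1 + 4*K)
C(G) = -2
(C(-8) + n(-8))**2 = (-2 + (1 + 4*(-8)))**2 = (-2 + (1 - 32))**2 = (-2 - 31)**2 = (-33)**2 = 1089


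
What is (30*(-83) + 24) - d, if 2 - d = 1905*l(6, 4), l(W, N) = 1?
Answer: -563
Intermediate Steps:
d = -1903 (d = 2 - 1905 = -1903)
(30*(-83) + 24) - d = (30*(-83) + 24) - 1*(-1903) = (-2490 + 24) + 1903 = -2466 + 1903 = -563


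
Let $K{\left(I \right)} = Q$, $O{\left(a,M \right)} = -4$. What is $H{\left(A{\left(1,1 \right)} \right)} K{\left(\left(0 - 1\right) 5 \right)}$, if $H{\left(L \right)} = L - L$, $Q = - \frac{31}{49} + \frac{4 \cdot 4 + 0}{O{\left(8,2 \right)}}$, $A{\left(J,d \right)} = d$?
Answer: $0$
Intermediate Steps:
$Q = - \frac{227}{49}$ ($Q = - \frac{31}{49} + \frac{4 \cdot 4 + 0}{-4} = \left(-31\right) \frac{1}{49} + \left(16 + 0\right) \left(- \frac{1}{4}\right) = - \frac{31}{49} + 16 \left(- \frac{1}{4}\right) = - \frac{31}{49} - 4 = - \frac{227}{49} \approx -4.6327$)
$K{\left(I \right)} = - \frac{227}{49}$
$H{\left(L \right)} = 0$
$H{\left(A{\left(1,1 \right)} \right)} K{\left(\left(0 - 1\right) 5 \right)} = 0 \left(- \frac{227}{49}\right) = 0$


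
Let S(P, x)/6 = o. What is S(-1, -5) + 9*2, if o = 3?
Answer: 36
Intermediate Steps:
S(P, x) = 18 (S(P, x) = 6*3 = 18)
S(-1, -5) + 9*2 = 18 + 9*2 = 18 + 18 = 36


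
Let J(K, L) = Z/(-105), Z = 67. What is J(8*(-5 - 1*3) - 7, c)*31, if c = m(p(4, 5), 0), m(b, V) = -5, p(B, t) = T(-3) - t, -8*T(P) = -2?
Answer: -2077/105 ≈ -19.781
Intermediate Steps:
T(P) = ¼ (T(P) = -⅛*(-2) = ¼)
p(B, t) = ¼ - t
c = -5
J(K, L) = -67/105 (J(K, L) = 67/(-105) = 67*(-1/105) = -67/105)
J(8*(-5 - 1*3) - 7, c)*31 = -67/105*31 = -2077/105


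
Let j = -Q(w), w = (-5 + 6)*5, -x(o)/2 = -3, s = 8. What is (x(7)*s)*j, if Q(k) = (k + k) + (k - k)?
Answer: -480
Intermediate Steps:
x(o) = 6 (x(o) = -2*(-3) = 6)
w = 5 (w = 1*5 = 5)
Q(k) = 2*k (Q(k) = 2*k + 0 = 2*k)
j = -10 (j = -2*5 = -1*10 = -10)
(x(7)*s)*j = (6*8)*(-10) = 48*(-10) = -480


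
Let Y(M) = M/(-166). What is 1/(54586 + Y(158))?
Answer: 83/4530559 ≈ 1.8320e-5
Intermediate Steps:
Y(M) = -M/166 (Y(M) = M*(-1/166) = -M/166)
1/(54586 + Y(158)) = 1/(54586 - 1/166*158) = 1/(54586 - 79/83) = 1/(4530559/83) = 83/4530559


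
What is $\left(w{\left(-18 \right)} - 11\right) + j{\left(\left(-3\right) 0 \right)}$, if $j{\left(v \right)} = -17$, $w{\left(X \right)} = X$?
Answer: $-46$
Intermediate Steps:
$\left(w{\left(-18 \right)} - 11\right) + j{\left(\left(-3\right) 0 \right)} = \left(-18 - 11\right) - 17 = -29 - 17 = -46$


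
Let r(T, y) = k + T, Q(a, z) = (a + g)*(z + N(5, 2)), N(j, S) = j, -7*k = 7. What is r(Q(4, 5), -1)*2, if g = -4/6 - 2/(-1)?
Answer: 314/3 ≈ 104.67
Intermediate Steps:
k = -1 (k = -⅐*7 = -1)
g = 4/3 (g = -4*⅙ - 2*(-1) = -⅔ + 2 = 4/3 ≈ 1.3333)
Q(a, z) = (5 + z)*(4/3 + a) (Q(a, z) = (a + 4/3)*(z + 5) = (4/3 + a)*(5 + z) = (5 + z)*(4/3 + a))
r(T, y) = -1 + T
r(Q(4, 5), -1)*2 = (-1 + (20/3 + 5*4 + (4/3)*5 + 4*5))*2 = (-1 + (20/3 + 20 + 20/3 + 20))*2 = (-1 + 160/3)*2 = (157/3)*2 = 314/3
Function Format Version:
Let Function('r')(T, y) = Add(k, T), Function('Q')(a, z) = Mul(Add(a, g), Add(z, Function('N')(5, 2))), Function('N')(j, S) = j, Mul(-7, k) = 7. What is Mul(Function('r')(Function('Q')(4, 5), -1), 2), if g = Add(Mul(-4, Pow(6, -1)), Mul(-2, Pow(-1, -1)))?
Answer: Rational(314, 3) ≈ 104.67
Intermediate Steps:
k = -1 (k = Mul(Rational(-1, 7), 7) = -1)
g = Rational(4, 3) (g = Add(Mul(-4, Rational(1, 6)), Mul(-2, -1)) = Add(Rational(-2, 3), 2) = Rational(4, 3) ≈ 1.3333)
Function('Q')(a, z) = Mul(Add(5, z), Add(Rational(4, 3), a)) (Function('Q')(a, z) = Mul(Add(a, Rational(4, 3)), Add(z, 5)) = Mul(Add(Rational(4, 3), a), Add(5, z)) = Mul(Add(5, z), Add(Rational(4, 3), a)))
Function('r')(T, y) = Add(-1, T)
Mul(Function('r')(Function('Q')(4, 5), -1), 2) = Mul(Add(-1, Add(Rational(20, 3), Mul(5, 4), Mul(Rational(4, 3), 5), Mul(4, 5))), 2) = Mul(Add(-1, Add(Rational(20, 3), 20, Rational(20, 3), 20)), 2) = Mul(Add(-1, Rational(160, 3)), 2) = Mul(Rational(157, 3), 2) = Rational(314, 3)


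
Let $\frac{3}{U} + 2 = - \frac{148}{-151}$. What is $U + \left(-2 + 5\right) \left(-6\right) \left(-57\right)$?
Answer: $\frac{157551}{154} \approx 1023.1$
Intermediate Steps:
$U = - \frac{453}{154}$ ($U = \frac{3}{-2 - \frac{148}{-151}} = \frac{3}{-2 - - \frac{148}{151}} = \frac{3}{-2 + \frac{148}{151}} = \frac{3}{- \frac{154}{151}} = 3 \left(- \frac{151}{154}\right) = - \frac{453}{154} \approx -2.9416$)
$U + \left(-2 + 5\right) \left(-6\right) \left(-57\right) = - \frac{453}{154} + \left(-2 + 5\right) \left(-6\right) \left(-57\right) = - \frac{453}{154} + 3 \left(-6\right) \left(-57\right) = - \frac{453}{154} - -1026 = - \frac{453}{154} + 1026 = \frac{157551}{154}$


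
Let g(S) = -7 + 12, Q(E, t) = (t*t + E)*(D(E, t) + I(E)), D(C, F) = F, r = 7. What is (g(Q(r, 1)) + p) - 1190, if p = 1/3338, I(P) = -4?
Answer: -3955529/3338 ≈ -1185.0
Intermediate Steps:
Q(E, t) = (-4 + t)*(E + t**2) (Q(E, t) = (t*t + E)*(t - 4) = (t**2 + E)*(-4 + t) = (E + t**2)*(-4 + t) = (-4 + t)*(E + t**2))
g(S) = 5
p = 1/3338 ≈ 0.00029958
(g(Q(r, 1)) + p) - 1190 = (5 + 1/3338) - 1190 = 16691/3338 - 1190 = -3955529/3338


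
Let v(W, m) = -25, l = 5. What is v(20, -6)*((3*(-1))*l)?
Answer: 375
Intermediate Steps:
v(20, -6)*((3*(-1))*l) = -25*3*(-1)*5 = -(-75)*5 = -25*(-15) = 375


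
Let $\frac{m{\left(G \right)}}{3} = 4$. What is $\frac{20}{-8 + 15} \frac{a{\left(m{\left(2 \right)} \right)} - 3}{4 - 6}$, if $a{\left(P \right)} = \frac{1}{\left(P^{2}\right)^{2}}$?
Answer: $\frac{311035}{72576} \approx 4.2856$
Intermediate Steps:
$m{\left(G \right)} = 12$ ($m{\left(G \right)} = 3 \cdot 4 = 12$)
$a{\left(P \right)} = \frac{1}{P^{4}}$
$\frac{20}{-8 + 15} \frac{a{\left(m{\left(2 \right)} \right)} - 3}{4 - 6} = \frac{20}{-8 + 15} \frac{\frac{1}{20736} - 3}{4 - 6} = \frac{20}{7} \frac{\frac{1}{20736} - 3}{-2} = 20 \cdot \frac{1}{7} \left(\left(- \frac{62207}{20736}\right) \left(- \frac{1}{2}\right)\right) = \frac{20}{7} \cdot \frac{62207}{41472} = \frac{311035}{72576}$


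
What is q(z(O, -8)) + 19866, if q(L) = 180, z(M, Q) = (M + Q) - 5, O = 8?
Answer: 20046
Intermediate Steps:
z(M, Q) = -5 + M + Q
q(z(O, -8)) + 19866 = 180 + 19866 = 20046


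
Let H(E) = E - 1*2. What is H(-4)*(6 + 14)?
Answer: -120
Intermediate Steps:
H(E) = -2 + E (H(E) = E - 2 = -2 + E)
H(-4)*(6 + 14) = (-2 - 4)*(6 + 14) = -6*20 = -120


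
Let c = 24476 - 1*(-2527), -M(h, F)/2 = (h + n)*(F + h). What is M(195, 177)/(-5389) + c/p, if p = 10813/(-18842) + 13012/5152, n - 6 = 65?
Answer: 1770452609887080/127627369049 ≈ 13872.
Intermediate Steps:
n = 71 (n = 6 + 65 = 71)
M(h, F) = -2*(71 + h)*(F + h) (M(h, F) = -2*(h + 71)*(F + h) = -2*(71 + h)*(F + h))
c = 27003 (c = 24476 + 2527 = 27003)
p = 23682941/12134248 (p = 10813*(-1/18842) + 13012*(1/5152) = -10813/18842 + 3253/1288 = 23682941/12134248 ≈ 1.9517)
M(195, 177)/(-5389) + c/p = (-142*177 - 142*195 - 2*195² - 2*177*195)/(-5389) + 27003/(23682941/12134248) = (-25134 - 27690 - 2*38025 - 69030)*(-1/5389) + 27003*(12134248/23682941) = (-25134 - 27690 - 76050 - 69030)*(-1/5389) + 327661098744/23682941 = -197904*(-1/5389) + 327661098744/23682941 = 197904/5389 + 327661098744/23682941 = 1770452609887080/127627369049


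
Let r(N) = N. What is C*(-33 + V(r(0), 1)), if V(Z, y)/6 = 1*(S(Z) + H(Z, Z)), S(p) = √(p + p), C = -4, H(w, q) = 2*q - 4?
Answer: 228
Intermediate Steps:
H(w, q) = -4 + 2*q
S(p) = √2*√p (S(p) = √(2*p) = √2*√p)
V(Z, y) = -24 + 12*Z + 6*√2*√Z (V(Z, y) = 6*(1*(√2*√Z + (-4 + 2*Z))) = 6*(1*(-4 + 2*Z + √2*√Z)) = 6*(-4 + 2*Z + √2*√Z) = -24 + 12*Z + 6*√2*√Z)
C*(-33 + V(r(0), 1)) = -4*(-33 + (-24 + 12*0 + 6*√2*√0)) = -4*(-33 + (-24 + 0 + 6*√2*0)) = -4*(-33 + (-24 + 0 + 0)) = -4*(-33 - 24) = -4*(-57) = 228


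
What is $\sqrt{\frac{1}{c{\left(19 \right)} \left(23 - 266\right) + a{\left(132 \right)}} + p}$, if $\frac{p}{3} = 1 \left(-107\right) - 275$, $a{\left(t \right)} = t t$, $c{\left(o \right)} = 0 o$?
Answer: $\frac{i \sqrt{19967903}}{132} \approx 33.853 i$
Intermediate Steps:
$c{\left(o \right)} = 0$
$a{\left(t \right)} = t^{2}$
$p = -1146$ ($p = 3 \left(1 \left(-107\right) - 275\right) = 3 \left(-107 - 275\right) = 3 \left(-382\right) = -1146$)
$\sqrt{\frac{1}{c{\left(19 \right)} \left(23 - 266\right) + a{\left(132 \right)}} + p} = \sqrt{\frac{1}{0 \left(23 - 266\right) + 132^{2}} - 1146} = \sqrt{\frac{1}{0 \left(-243\right) + 17424} - 1146} = \sqrt{\frac{1}{0 + 17424} - 1146} = \sqrt{\frac{1}{17424} - 1146} = \sqrt{- \frac{19967903}{17424}} = \frac{i \sqrt{19967903}}{132}$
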